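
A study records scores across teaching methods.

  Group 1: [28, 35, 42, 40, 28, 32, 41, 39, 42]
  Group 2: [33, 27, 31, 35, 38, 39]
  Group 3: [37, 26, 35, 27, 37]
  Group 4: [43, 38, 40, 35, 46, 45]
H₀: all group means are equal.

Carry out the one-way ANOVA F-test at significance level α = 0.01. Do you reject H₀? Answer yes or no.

reject H₀: no

Group means [36.33, 33.83, 32.40, 41.17], grand mean 36.115
SSB = Σnᵢ(x̄ᵢ−x̄)² = 253.787; SSW = ΣΣ(x−x̄ᵢ)² = 576.867
MSB = 253.787/3 = 84.5957; MSW = 576.867/22 = 26.2212
F = MSB/MSW = 3.2262
df = (3, 22)
p-value (upper-tail) = 0.04216
At α=0.01: p ≥ α → fail to reject H₀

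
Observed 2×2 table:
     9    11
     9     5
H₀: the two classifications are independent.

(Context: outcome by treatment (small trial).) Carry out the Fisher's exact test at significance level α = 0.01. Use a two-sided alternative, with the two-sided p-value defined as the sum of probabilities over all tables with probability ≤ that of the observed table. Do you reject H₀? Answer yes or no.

Margins: r₁=20, r₂=14, c₁=18, c₂=16, n=34
p_obs = C(20,9)·C(14,9)/C(34,18); sum pmf over tables with pmf ≤ p_obs
p-value (two-sided) = 0.31507
At α=0.01: p ≥ α → fail to reject H₀

reject H₀: no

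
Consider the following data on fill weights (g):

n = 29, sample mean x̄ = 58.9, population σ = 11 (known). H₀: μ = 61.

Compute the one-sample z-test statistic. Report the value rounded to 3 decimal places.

SE = σ/√n = 11/√29 = 2.0426
z = (x̄−μ₀)/SE = (58.9−61)/2.0426 = -1.0281

test statistic = -1.028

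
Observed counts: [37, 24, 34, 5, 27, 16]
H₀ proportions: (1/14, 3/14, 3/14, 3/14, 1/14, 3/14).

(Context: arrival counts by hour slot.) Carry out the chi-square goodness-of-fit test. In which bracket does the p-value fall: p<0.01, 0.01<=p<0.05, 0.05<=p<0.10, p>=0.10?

p-value bracket: p<0.01

n = 143; E_i = n·p_i = [10.21, 30.64, 30.64, 30.64, 10.21, 30.64]
χ² = (37−10.21)²/10.21 + (24−30.64)²/30.64 + (34−30.64)²/30.64 + (5−30.64)²/30.64 + (27−10.21)²/10.21 + (16−30.64)²/30.64 = 128.0909
df = 5
p-value (upper-tail) = 0.00000
→ bracket: p<0.01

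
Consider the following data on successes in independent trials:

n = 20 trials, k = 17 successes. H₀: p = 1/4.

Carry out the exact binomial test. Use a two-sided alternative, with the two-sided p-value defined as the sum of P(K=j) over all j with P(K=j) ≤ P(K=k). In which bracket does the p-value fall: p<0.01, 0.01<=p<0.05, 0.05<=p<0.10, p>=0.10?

Exact binomial: n=20, k=17, p₀=1/4=0.2500
P(X=j) = C(n,j)·p₀^j·(1−p₀)^(n−j); p = Σ P(X=j) over j with P(X=j) ≤ P(X=17)
p-value (two-sided) = 0.00000
→ bracket: p<0.01

p-value bracket: p<0.01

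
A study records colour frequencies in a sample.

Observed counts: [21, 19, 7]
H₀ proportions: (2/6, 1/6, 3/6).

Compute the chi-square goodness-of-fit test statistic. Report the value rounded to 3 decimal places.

test statistic = 29.319

n = 47; E_i = n·p_i = [15.67, 7.83, 23.50]
χ² = (21−15.67)²/15.67 + (19−7.83)²/7.83 + (7−23.50)²/23.50 = 29.3191
df = 2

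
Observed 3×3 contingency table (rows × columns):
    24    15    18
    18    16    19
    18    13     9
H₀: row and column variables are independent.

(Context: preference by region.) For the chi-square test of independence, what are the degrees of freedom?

df = (r−1)(c−1) = (3−1)·(3−1) = 4

degrees of freedom = 4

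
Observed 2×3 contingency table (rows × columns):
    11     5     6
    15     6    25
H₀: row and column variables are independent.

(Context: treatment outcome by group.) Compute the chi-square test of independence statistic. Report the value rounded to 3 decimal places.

test statistic = 4.433

Row totals [22, 46], col totals [26, 11, 31], n=68
χ² = (11−8.41)²/8.41 + (5−3.56)²/3.56 + (6−10.03)²/10.03 + (15−17.59)²/17.59 + (6−7.44)²/7.44 + (25−20.97)²/20.97 = 4.4331
df = 2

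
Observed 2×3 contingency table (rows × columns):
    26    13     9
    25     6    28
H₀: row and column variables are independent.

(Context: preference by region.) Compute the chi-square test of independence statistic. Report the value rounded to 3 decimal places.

Row totals [48, 59], col totals [51, 19, 37], n=107
χ² = (26−22.88)²/22.88 + (13−8.52)²/8.52 + (9−16.60)²/16.60 + (25−28.12)²/28.12 + (6−10.48)²/10.48 + (28−20.40)²/20.40 = 11.3444
df = 2

test statistic = 11.344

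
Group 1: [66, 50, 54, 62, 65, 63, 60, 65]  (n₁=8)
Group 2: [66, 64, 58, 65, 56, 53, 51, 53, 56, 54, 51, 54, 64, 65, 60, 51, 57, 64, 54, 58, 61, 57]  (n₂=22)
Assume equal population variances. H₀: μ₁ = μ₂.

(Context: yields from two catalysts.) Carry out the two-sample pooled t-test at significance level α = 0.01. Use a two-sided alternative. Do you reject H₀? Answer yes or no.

x̄₁=60.625, s₁=5.755, n₁=8
x̄₂=57.818, s₂=5.058, n₂=22
s_p² = [7·5.755² + 21·5.058²]/28 = 27.4696
SE = √(s_p²·(1/8+1/22)) = 2.1639
t = (60.625−57.818)/2.1639 = 1.2971
df = 28
p-value (two-sided) = 0.20517
At α=0.01: p ≥ α → fail to reject H₀

reject H₀: no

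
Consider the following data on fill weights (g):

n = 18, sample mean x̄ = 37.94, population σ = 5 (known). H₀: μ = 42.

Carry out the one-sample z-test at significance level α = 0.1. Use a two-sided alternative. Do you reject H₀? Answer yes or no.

SE = σ/√n = 5/√18 = 1.1785
z = (x̄−μ₀)/SE = (37.94−42)/1.1785 = -3.4450
p-value (two-sided) = 0.00057
At α=0.1: p < α → reject H₀

reject H₀: yes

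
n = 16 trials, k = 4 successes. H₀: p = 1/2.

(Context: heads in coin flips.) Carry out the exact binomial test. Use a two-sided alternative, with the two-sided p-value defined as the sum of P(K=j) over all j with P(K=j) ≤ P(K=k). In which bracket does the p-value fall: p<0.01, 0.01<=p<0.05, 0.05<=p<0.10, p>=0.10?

Exact binomial: n=16, k=4, p₀=1/2=0.5000
P(X=j) = C(n,j)·p₀^j·(1−p₀)^(n−j); p = Σ P(X=j) over j with P(X=j) ≤ P(X=4)
p-value (two-sided) = 0.07681
→ bracket: 0.05<=p<0.10

p-value bracket: 0.05<=p<0.10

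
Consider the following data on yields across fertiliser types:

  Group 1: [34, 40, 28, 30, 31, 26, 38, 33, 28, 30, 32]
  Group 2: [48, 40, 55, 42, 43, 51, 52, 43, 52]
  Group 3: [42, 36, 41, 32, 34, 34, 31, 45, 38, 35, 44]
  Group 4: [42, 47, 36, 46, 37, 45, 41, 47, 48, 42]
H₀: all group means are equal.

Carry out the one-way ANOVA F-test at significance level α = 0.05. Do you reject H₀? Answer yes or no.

reject H₀: yes

Group means [31.82, 47.33, 37.45, 43.10], grand mean 39.488
SSB = Σnᵢ(x̄ᵢ−x̄)² = 1376.980; SSW = ΣΣ(x−x̄ᵢ)² = 815.264
MSB = 1376.980/3 = 458.9934; MSW = 815.264/37 = 22.0342
F = MSB/MSW = 20.8310
df = (3, 37)
p-value (upper-tail) = 0.00000
At α=0.05: p < α → reject H₀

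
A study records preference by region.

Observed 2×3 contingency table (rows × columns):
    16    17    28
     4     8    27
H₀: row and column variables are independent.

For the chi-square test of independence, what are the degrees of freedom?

degrees of freedom = 2

df = (r−1)(c−1) = (2−1)·(3−1) = 2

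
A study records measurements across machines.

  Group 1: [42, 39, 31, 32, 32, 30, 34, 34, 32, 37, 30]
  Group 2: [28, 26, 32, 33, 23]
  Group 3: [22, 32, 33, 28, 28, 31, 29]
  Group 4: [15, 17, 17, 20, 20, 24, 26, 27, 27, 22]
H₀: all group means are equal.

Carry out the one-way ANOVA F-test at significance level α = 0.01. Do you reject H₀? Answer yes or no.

Group means [33.91, 28.40, 29.00, 21.50], grand mean 28.273
SSB = Σnᵢ(x̄ᵢ−x̄)² = 811.936; SSW = ΣΣ(x−x̄ᵢ)² = 474.609
MSB = 811.936/3 = 270.6455; MSW = 474.609/29 = 16.3658
F = MSB/MSW = 16.5372
df = (3, 29)
p-value (upper-tail) = 0.00000
At α=0.01: p < α → reject H₀

reject H₀: yes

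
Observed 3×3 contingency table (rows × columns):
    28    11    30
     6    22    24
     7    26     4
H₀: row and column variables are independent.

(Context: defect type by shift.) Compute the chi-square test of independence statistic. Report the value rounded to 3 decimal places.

test statistic = 38.992

Row totals [69, 52, 37], col totals [41, 59, 58], n=158
χ² = (28−17.91)²/17.91 + (11−25.77)²/25.77 + (30−25.33)²/25.33 + (6−13.49)²/13.49 + (22−19.42)²/19.42 + (24−19.09)²/19.09 + (7−9.60)²/9.60 + (26−13.82)²/13.82 + (4−13.58)²/13.58 = 38.9922
df = 4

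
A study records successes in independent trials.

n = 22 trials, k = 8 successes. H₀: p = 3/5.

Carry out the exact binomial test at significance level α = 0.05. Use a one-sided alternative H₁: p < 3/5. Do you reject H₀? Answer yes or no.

Exact binomial: n=22, k=8, p₀=3/5=0.6000
P(X≤8) from Σ C(n,i)·p₀^i·(1−p₀)^(n−i)
p-value (one-sided, H₁ less) = 0.02147
At α=0.05: p < α → reject H₀

reject H₀: yes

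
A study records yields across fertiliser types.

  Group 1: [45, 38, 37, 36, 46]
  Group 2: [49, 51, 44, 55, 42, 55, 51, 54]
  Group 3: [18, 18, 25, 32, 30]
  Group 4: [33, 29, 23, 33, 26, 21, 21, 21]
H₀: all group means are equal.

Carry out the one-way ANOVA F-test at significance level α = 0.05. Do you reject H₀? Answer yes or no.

reject H₀: yes

Group means [40.40, 50.12, 24.60, 25.88], grand mean 35.885
SSB = Σnᵢ(x̄ᵢ−x̄)² = 3162.504; SSW = ΣΣ(x−x̄ᵢ)² = 620.150
MSB = 3162.504/3 = 1054.1679; MSW = 620.150/22 = 28.1886
F = MSB/MSW = 37.3969
df = (3, 22)
p-value (upper-tail) = 0.00000
At α=0.05: p < α → reject H₀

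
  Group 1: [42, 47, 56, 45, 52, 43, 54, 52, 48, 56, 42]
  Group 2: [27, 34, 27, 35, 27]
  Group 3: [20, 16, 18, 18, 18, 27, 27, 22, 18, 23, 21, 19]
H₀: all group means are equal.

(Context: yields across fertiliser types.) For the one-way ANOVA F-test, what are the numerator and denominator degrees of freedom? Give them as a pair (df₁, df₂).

degrees of freedom = [2, 25]

k = 3 groups, N = 28 total
df = (k−1, N−k) = (3−1, 28−3) = (2, 25)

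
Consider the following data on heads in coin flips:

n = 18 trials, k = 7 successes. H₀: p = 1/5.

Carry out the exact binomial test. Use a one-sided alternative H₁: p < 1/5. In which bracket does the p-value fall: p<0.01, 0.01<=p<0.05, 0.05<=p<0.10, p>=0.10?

p-value bracket: p>=0.10

Exact binomial: n=18, k=7, p₀=1/5=0.2000
P(X≤7) from Σ C(n,i)·p₀^i·(1−p₀)^(n−i)
p-value (one-sided, H₁ less) = 0.98372
→ bracket: p>=0.10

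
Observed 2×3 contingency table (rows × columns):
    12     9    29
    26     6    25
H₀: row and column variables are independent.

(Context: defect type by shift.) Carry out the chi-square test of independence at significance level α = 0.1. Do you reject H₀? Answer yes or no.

Row totals [50, 57], col totals [38, 15, 54], n=107
χ² = (12−17.76)²/17.76 + (9−7.01)²/7.01 + (29−25.23)²/25.23 + (26−20.24)²/20.24 + (6−7.99)²/7.99 + (25−28.77)²/28.77 = 5.6203
df = 2
p-value (upper-tail) = 0.06020
At α=0.1: p < α → reject H₀

reject H₀: yes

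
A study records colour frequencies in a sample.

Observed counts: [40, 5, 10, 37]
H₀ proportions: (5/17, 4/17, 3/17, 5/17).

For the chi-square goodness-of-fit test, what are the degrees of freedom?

degrees of freedom = 3

df = k − 1 = 4 − 1 = 3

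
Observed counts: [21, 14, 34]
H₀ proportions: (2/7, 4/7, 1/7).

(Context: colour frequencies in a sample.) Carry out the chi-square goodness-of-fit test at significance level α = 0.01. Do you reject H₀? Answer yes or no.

n = 69; E_i = n·p_i = [19.71, 39.43, 9.86]
χ² = (21−19.71)²/19.71 + (14−39.43)²/39.43 + (34−9.86)²/9.86 = 75.6159
df = 2
p-value (upper-tail) = 0.00000
At α=0.01: p < α → reject H₀

reject H₀: yes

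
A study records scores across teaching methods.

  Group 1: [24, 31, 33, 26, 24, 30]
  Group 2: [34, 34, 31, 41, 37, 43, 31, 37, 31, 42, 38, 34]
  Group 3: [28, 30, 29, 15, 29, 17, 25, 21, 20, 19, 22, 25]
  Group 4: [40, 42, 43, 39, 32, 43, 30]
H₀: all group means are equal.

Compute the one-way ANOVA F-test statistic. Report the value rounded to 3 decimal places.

Group means [28.00, 36.08, 23.33, 38.43], grand mean 31.081
SSB = Σnᵢ(x̄ᵢ−x̄)² = 1455.459; SSW = ΣΣ(x−x̄ᵢ)² = 729.298
MSB = 1455.459/3 = 485.1530; MSW = 729.298/33 = 22.0999
F = MSB/MSW = 21.9527
df = (3, 33)

test statistic = 21.953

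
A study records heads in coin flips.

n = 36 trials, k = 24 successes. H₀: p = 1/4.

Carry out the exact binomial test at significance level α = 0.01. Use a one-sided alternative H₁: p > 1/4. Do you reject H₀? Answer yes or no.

Exact binomial: n=36, k=24, p₀=1/4=0.2500
P(X≥24) from Σ C(n,i)·p₀^i·(1−p₀)^(n−i)
p-value (one-sided, H₁ greater) = 0.00000
At α=0.01: p < α → reject H₀

reject H₀: yes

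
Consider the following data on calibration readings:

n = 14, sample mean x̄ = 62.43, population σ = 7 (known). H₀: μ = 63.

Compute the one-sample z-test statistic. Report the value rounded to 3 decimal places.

SE = σ/√n = 7/√14 = 1.8708
z = (x̄−μ₀)/SE = (62.43−63)/1.8708 = -0.3047

test statistic = -0.305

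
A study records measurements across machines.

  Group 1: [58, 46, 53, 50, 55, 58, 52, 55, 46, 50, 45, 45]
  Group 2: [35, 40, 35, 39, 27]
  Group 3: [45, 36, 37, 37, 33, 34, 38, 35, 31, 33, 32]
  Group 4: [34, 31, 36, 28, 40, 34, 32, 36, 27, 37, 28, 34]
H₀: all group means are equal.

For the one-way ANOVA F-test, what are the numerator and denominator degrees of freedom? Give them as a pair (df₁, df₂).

degrees of freedom = [3, 36]

k = 4 groups, N = 40 total
df = (k−1, N−k) = (4−1, 40−4) = (3, 36)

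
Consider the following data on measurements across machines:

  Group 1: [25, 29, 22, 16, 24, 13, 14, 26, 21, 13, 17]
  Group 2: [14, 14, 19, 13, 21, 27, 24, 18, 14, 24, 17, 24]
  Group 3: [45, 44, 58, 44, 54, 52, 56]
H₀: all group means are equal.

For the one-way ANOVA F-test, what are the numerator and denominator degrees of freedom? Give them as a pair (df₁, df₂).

k = 3 groups, N = 30 total
df = (k−1, N−k) = (3−1, 30−3) = (2, 27)

degrees of freedom = [2, 27]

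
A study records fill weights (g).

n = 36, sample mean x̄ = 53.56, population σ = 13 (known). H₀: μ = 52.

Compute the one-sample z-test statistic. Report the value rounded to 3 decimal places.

test statistic = 0.720

SE = σ/√n = 13/√36 = 2.1667
z = (x̄−μ₀)/SE = (53.56−52)/2.1667 = 0.7200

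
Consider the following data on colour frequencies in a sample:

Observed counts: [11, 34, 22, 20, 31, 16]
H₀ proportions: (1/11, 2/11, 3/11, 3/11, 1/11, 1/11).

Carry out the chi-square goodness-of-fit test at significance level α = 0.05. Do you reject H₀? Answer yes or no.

reject H₀: yes

n = 134; E_i = n·p_i = [12.18, 24.36, 36.55, 36.55, 12.18, 12.18]
χ² = (11−12.18)²/12.18 + (34−24.36)²/24.36 + (22−36.55)²/36.55 + (20−36.55)²/36.55 + (31−12.18)²/12.18 + (16−12.18)²/12.18 = 47.4726
df = 5
p-value (upper-tail) = 0.00000
At α=0.05: p < α → reject H₀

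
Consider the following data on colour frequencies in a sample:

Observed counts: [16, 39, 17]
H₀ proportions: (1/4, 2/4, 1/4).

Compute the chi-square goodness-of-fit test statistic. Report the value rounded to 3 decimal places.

n = 72; E_i = n·p_i = [18.00, 36.00, 18.00]
χ² = (16−18.00)²/18.00 + (39−36.00)²/36.00 + (17−18.00)²/18.00 = 0.5278
df = 2

test statistic = 0.528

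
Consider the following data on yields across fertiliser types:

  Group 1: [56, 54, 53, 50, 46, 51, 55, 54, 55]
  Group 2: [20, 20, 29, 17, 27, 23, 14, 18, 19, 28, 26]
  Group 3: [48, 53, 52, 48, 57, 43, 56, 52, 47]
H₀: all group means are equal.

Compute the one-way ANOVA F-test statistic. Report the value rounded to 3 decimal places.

Group means [52.67, 21.91, 50.67], grand mean 40.379
SSB = Σnᵢ(x̄ᵢ−x̄)² = 6063.918; SSW = ΣΣ(x−x̄ᵢ)² = 492.909
MSB = 6063.918/2 = 3031.9592; MSW = 492.909/26 = 18.9580
F = MSB/MSW = 159.9300
df = (2, 26)

test statistic = 159.930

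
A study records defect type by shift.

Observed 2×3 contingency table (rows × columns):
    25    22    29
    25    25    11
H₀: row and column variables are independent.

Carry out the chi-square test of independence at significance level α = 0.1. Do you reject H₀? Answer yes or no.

reject H₀: yes

Row totals [76, 61], col totals [50, 47, 40], n=137
χ² = (25−27.74)²/27.74 + (22−26.07)²/26.07 + (29−22.19)²/22.19 + (25−22.26)²/22.26 + (25−20.93)²/20.93 + (11−17.81)²/17.81 = 6.7298
df = 2
p-value (upper-tail) = 0.03456
At α=0.1: p < α → reject H₀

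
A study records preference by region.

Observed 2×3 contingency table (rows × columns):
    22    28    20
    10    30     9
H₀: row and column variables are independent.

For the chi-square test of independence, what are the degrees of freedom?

degrees of freedom = 2

df = (r−1)(c−1) = (2−1)·(3−1) = 2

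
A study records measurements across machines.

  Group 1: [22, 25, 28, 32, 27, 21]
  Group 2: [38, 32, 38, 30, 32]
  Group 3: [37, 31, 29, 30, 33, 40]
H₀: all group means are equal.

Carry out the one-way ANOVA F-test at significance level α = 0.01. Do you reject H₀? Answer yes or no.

Group means [25.83, 34.00, 33.33], grand mean 30.882
SSB = Σnᵢ(x̄ᵢ−x̄)² = 237.598; SSW = ΣΣ(x−x̄ᵢ)² = 232.167
MSB = 237.598/2 = 118.7990; MSW = 232.167/14 = 16.5833
F = MSB/MSW = 7.1638
df = (2, 14)
p-value (upper-tail) = 0.00720
At α=0.01: p < α → reject H₀

reject H₀: yes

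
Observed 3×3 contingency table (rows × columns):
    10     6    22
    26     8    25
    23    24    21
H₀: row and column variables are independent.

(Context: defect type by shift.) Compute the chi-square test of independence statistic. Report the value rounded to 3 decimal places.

test statistic = 14.108

Row totals [38, 59, 68], col totals [59, 38, 68], n=165
χ² = (10−13.59)²/13.59 + (6−8.75)²/8.75 + (22−15.66)²/15.66 + (26−21.10)²/21.10 + (8−13.59)²/13.59 + (25−24.32)²/24.32 + (23−24.32)²/24.32 + (24−15.66)²/15.66 + (21−28.02)²/28.02 = 14.1079
df = 4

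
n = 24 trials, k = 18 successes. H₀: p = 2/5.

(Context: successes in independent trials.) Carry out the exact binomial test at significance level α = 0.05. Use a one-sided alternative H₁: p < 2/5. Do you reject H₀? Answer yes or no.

Exact binomial: n=24, k=18, p₀=2/5=0.4000
P(X≤18) from Σ C(n,i)·p₀^i·(1−p₀)^(n−i)
p-value (one-sided, H₁ less) = 0.99989
At α=0.05: p ≥ α → fail to reject H₀

reject H₀: no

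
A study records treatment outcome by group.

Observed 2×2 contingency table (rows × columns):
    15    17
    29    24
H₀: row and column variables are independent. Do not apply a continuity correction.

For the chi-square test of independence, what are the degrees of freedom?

df = (r−1)(c−1) = (2−1)·(2−1) = 1

degrees of freedom = 1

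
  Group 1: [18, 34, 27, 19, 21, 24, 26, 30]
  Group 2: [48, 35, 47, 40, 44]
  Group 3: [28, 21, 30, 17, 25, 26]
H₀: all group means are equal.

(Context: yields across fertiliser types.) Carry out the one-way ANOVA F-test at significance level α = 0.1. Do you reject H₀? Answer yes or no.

reject H₀: yes

Group means [24.88, 42.80, 24.50], grand mean 29.474
SSB = Σnᵢ(x̄ᵢ−x̄)² = 1205.562; SSW = ΣΣ(x−x̄ᵢ)² = 441.175
MSB = 1205.562/2 = 602.7809; MSW = 441.175/16 = 27.5734
F = MSB/MSW = 21.8609
df = (2, 16)
p-value (upper-tail) = 0.00003
At α=0.1: p < α → reject H₀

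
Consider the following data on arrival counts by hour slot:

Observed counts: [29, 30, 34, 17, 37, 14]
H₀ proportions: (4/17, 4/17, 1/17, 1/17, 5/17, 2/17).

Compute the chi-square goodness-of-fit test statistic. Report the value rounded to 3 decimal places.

n = 161; E_i = n·p_i = [37.88, 37.88, 9.47, 9.47, 47.35, 18.94]
χ² = (29−37.88)²/37.88 + (30−37.88)²/37.88 + (34−9.47)²/9.47 + (17−9.47)²/9.47 + (37−47.35)²/47.35 + (14−18.94)²/18.94 = 76.7941
df = 5

test statistic = 76.794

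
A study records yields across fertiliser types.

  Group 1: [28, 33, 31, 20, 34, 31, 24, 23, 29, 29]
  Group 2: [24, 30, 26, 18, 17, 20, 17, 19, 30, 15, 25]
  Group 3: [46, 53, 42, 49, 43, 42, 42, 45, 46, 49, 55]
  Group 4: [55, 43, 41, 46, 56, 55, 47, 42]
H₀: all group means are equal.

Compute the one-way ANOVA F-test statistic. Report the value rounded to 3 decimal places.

test statistic = 65.448

Group means [28.20, 21.91, 46.55, 48.12], grand mean 35.500
SSB = Σnᵢ(x̄ᵢ−x̄)² = 5181.889; SSW = ΣΣ(x−x̄ᵢ)² = 950.111
MSB = 5181.889/3 = 1727.2962; MSW = 950.111/36 = 26.3920
F = MSB/MSW = 65.4478
df = (3, 36)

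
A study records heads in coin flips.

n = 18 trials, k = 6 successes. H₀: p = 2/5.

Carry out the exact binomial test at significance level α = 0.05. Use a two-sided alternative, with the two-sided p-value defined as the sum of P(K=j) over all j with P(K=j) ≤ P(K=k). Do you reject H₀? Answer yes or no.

Exact binomial: n=18, k=6, p₀=2/5=0.4000
P(X=j) = C(n,j)·p₀^j·(1−p₀)^(n−j); p = Σ P(X=j) over j with P(X=j) ≤ P(X=6)
p-value (two-sided) = 0.63744
At α=0.05: p ≥ α → fail to reject H₀

reject H₀: no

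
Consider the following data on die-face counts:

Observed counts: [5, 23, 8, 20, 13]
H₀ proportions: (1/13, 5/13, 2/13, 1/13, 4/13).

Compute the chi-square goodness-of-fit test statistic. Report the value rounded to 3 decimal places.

n = 69; E_i = n·p_i = [5.31, 26.54, 10.62, 5.31, 21.23]
χ² = (5−5.31)²/5.31 + (23−26.54)²/26.54 + (8−10.62)²/10.62 + (20−5.31)²/5.31 + (13−21.23)²/21.23 = 44.9949
df = 4

test statistic = 44.995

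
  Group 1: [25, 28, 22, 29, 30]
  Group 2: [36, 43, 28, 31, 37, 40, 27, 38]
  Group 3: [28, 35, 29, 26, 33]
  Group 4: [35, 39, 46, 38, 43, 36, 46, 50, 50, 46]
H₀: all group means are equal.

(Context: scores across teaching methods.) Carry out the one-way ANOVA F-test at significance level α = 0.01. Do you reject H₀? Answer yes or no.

reject H₀: yes

Group means [26.80, 35.00, 30.20, 42.90], grand mean 35.500
SSB = Σnᵢ(x̄ᵢ−x̄)² = 1068.500; SSW = ΣΣ(x−x̄ᵢ)² = 608.500
MSB = 1068.500/3 = 356.1667; MSW = 608.500/24 = 25.3542
F = MSB/MSW = 14.0477
df = (3, 24)
p-value (upper-tail) = 0.00002
At α=0.01: p < α → reject H₀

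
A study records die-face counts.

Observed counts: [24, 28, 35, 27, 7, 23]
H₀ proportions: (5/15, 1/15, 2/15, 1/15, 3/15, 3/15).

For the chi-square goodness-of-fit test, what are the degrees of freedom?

degrees of freedom = 5

df = k − 1 = 6 − 1 = 5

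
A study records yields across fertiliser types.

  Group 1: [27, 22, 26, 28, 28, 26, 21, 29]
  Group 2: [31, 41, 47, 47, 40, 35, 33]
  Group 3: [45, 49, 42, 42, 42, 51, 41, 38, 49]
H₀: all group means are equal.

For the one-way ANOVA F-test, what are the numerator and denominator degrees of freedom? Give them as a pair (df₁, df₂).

k = 3 groups, N = 24 total
df = (k−1, N−k) = (3−1, 24−3) = (2, 21)

degrees of freedom = [2, 21]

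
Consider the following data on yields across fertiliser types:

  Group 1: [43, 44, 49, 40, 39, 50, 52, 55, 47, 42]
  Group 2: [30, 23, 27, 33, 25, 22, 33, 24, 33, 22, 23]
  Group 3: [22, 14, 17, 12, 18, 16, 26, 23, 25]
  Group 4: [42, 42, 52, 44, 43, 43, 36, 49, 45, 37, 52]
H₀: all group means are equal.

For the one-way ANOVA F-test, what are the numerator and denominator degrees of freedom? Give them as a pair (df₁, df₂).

k = 4 groups, N = 41 total
df = (k−1, N−k) = (4−1, 41−4) = (3, 37)

degrees of freedom = [3, 37]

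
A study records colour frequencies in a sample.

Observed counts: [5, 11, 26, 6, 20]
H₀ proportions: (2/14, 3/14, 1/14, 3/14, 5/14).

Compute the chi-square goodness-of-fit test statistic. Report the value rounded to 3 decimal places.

test statistic = 100.995

n = 68; E_i = n·p_i = [9.71, 14.57, 4.86, 14.57, 24.29]
χ² = (5−9.71)²/9.71 + (11−14.57)²/14.57 + (26−4.86)²/4.86 + (6−14.57)²/14.57 + (20−24.29)²/24.29 = 100.9951
df = 4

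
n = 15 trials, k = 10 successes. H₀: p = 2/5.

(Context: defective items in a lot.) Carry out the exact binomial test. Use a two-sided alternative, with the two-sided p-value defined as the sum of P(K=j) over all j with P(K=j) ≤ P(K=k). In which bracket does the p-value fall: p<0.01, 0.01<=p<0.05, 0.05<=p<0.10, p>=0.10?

p-value bracket: 0.05<=p<0.10

Exact binomial: n=15, k=10, p₀=2/5=0.4000
P(X=j) = C(n,j)·p₀^j·(1−p₀)^(n−j); p = Σ P(X=j) over j with P(X=j) ≤ P(X=10)
p-value (two-sided) = 0.06095
→ bracket: 0.05<=p<0.10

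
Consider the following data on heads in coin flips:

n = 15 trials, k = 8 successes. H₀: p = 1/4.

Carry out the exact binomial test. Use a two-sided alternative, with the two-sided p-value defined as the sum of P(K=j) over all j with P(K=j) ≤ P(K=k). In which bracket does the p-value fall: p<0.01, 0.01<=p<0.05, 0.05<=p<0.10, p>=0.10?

Exact binomial: n=15, k=8, p₀=1/4=0.2500
P(X=j) = C(n,j)·p₀^j·(1−p₀)^(n−j); p = Σ P(X=j) over j with P(X=j) ≤ P(X=8)
p-value (two-sided) = 0.01730
→ bracket: 0.01<=p<0.05

p-value bracket: 0.01<=p<0.05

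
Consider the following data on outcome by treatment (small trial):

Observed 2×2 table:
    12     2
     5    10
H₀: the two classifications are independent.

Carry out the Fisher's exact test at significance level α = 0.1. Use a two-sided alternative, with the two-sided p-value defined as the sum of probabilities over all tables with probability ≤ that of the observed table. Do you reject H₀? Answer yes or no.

Margins: r₁=14, r₂=15, c₁=17, c₂=12, n=29
p_obs = C(14,12)·C(15,5)/C(29,17); sum pmf over tables with pmf ≤ p_obs
p-value (two-sided) = 0.00778
At α=0.1: p < α → reject H₀

reject H₀: yes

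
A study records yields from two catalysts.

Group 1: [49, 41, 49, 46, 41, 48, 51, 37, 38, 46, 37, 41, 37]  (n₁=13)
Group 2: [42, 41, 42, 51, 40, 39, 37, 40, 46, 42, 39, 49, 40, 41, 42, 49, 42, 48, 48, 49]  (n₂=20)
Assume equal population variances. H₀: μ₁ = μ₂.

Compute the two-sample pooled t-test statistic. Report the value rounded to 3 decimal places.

x̄₁=43.154, s₁=5.194, n₁=13
x̄₂=43.350, s₂=4.209, n₂=20
s_p² = [12·5.194² + 19·4.209²]/31 = 21.2981
SE = √(s_p²·(1/13+1/20)) = 1.6441
t = (43.154−43.350)/1.6441 = -0.1193
df = 31

test statistic = -0.119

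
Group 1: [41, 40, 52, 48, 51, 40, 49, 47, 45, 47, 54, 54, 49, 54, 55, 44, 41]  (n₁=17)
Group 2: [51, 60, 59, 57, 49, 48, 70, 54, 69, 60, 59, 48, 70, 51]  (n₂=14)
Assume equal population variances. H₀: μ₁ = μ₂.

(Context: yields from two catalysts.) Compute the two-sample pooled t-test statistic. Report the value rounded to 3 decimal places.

test statistic = -4.138

x̄₁=47.706, s₁=5.217, n₁=17
x̄₂=57.500, s₂=7.901, n₂=14
s_p² = [16·5.217² + 13·7.901²]/29 = 43.0010
SE = √(s_p²·(1/17+1/14)) = 2.3666
t = (47.706−57.500)/2.3666 = -4.1384
df = 29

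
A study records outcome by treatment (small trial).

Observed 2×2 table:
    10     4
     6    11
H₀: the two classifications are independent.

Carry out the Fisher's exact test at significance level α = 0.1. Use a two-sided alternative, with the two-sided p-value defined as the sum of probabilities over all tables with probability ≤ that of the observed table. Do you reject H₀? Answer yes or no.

reject H₀: yes

Margins: r₁=14, r₂=17, c₁=16, c₂=15, n=31
p_obs = C(14,10)·C(17,6)/C(31,16); sum pmf over tables with pmf ≤ p_obs
p-value (two-sided) = 0.07317
At α=0.1: p < α → reject H₀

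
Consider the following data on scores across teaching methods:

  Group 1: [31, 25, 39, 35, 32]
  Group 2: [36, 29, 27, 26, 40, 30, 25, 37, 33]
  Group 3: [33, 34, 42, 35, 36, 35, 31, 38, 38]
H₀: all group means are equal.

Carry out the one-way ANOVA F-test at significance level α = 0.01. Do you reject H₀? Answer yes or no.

reject H₀: no

Group means [32.40, 31.44, 35.78], grand mean 33.348
SSB = Σnᵢ(x̄ᵢ−x̄)² = 90.240; SSW = ΣΣ(x−x̄ᵢ)² = 416.978
MSB = 90.240/2 = 45.1198; MSW = 416.978/20 = 20.8489
F = MSB/MSW = 2.1641
df = (2, 20)
p-value (upper-tail) = 0.14099
At α=0.01: p ≥ α → fail to reject H₀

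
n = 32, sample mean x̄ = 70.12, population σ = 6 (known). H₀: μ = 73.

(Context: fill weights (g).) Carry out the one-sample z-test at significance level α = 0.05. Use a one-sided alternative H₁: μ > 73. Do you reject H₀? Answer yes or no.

reject H₀: no

SE = σ/√n = 6/√32 = 1.0607
z = (x̄−μ₀)/SE = (70.12−73)/1.0607 = -2.7153
p-value (one-sided, H₁ greater) = 0.99669
At α=0.05: p ≥ α → fail to reject H₀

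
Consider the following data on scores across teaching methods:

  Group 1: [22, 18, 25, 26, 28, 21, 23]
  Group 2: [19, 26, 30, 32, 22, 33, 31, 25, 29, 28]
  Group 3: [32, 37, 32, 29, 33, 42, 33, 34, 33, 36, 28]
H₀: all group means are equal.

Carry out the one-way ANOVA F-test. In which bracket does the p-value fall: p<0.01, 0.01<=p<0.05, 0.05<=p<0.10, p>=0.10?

Group means [23.29, 27.50, 33.55], grand mean 28.821
SSB = Σnᵢ(x̄ᵢ−x̄)² = 477.451; SSW = ΣΣ(x−x̄ᵢ)² = 396.656
MSB = 477.451/2 = 238.7256; MSW = 396.656/25 = 15.8662
F = MSB/MSW = 15.0461
df = (2, 25)
p-value (upper-tail) = 0.00005
→ bracket: p<0.01

p-value bracket: p<0.01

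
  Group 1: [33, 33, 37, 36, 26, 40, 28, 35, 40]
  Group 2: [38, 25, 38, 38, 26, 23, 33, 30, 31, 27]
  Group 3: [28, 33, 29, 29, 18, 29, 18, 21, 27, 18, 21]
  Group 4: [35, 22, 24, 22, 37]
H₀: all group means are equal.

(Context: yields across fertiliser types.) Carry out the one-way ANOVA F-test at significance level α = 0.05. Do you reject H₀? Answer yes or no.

reject H₀: yes

Group means [34.22, 30.90, 24.64, 28.00], grand mean 29.371
SSB = Σnᵢ(x̄ᵢ−x̄)² = 491.170; SSW = ΣΣ(x−x̄ᵢ)² = 1001.001
MSB = 491.170/3 = 163.7235; MSW = 1001.001/31 = 32.2904
F = MSB/MSW = 5.0704
df = (3, 31)
p-value (upper-tail) = 0.00567
At α=0.05: p < α → reject H₀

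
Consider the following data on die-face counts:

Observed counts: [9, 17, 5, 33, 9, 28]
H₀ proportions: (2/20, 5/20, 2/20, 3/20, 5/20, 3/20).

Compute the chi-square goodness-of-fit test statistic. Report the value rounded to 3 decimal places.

test statistic = 47.779

n = 101; E_i = n·p_i = [10.10, 25.25, 10.10, 15.15, 25.25, 15.15]
χ² = (9−10.10)²/10.10 + (17−25.25)²/25.25 + (5−10.10)²/10.10 + (33−15.15)²/15.15 + (9−25.25)²/25.25 + (28−15.15)²/15.15 = 47.7789
df = 5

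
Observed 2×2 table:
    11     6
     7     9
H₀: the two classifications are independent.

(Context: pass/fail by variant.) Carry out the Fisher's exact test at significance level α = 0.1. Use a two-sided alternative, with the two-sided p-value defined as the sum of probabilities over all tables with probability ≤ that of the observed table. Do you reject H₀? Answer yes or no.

reject H₀: no

Margins: r₁=17, r₂=16, c₁=18, c₂=15, n=33
p_obs = C(17,11)·C(16,7)/C(33,18); sum pmf over tables with pmf ≤ p_obs
p-value (two-sided) = 0.30283
At α=0.1: p ≥ α → fail to reject H₀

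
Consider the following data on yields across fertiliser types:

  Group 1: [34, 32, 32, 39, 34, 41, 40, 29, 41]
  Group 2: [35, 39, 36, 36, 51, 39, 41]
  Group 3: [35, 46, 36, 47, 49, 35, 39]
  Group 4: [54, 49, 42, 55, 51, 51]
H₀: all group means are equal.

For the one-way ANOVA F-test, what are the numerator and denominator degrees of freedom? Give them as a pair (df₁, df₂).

k = 4 groups, N = 29 total
df = (k−1, N−k) = (4−1, 29−4) = (3, 25)

degrees of freedom = [3, 25]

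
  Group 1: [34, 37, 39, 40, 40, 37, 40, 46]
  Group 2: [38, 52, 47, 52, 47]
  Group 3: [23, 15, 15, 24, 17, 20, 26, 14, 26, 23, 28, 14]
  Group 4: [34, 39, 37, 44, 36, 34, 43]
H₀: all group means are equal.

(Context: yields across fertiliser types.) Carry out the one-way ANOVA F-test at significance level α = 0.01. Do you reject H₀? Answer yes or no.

Group means [39.12, 47.20, 20.42, 38.14], grand mean 33.156
SSB = Σnᵢ(x̄ᵢ−x̄)² = 3392.770; SSW = ΣΣ(x−x̄ᵢ)² = 613.449
MSB = 3392.770/3 = 1130.9233; MSW = 613.449/28 = 21.9089
F = MSB/MSW = 51.6194
df = (3, 28)
p-value (upper-tail) = 0.00000
At α=0.01: p < α → reject H₀

reject H₀: yes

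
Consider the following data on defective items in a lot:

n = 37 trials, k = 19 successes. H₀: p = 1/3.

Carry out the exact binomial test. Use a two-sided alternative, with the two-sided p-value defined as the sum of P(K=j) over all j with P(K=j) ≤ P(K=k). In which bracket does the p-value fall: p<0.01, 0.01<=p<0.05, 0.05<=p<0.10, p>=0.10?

p-value bracket: 0.01<=p<0.05

Exact binomial: n=37, k=19, p₀=1/3=0.3333
P(X=j) = C(n,j)·p₀^j·(1−p₀)^(n−j); p = Σ P(X=j) over j with P(X=j) ≤ P(X=19)
p-value (two-sided) = 0.02355
→ bracket: 0.01<=p<0.05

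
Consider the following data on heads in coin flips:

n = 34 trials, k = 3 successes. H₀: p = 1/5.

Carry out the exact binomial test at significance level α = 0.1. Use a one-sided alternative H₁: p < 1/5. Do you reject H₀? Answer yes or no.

reject H₀: yes

Exact binomial: n=34, k=3, p₀=1/5=0.2000
P(X≤3) from Σ C(n,i)·p₀^i·(1−p₀)^(n−i)
p-value (one-sided, H₁ less) = 0.07001
At α=0.1: p < α → reject H₀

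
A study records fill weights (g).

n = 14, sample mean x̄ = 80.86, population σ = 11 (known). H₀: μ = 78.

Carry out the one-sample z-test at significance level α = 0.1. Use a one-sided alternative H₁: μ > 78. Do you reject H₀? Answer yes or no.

reject H₀: no

SE = σ/√n = 11/√14 = 2.9399
z = (x̄−μ₀)/SE = (80.86−78)/2.9399 = 0.9728
p-value (one-sided, H₁ greater) = 0.16532
At α=0.1: p ≥ α → fail to reject H₀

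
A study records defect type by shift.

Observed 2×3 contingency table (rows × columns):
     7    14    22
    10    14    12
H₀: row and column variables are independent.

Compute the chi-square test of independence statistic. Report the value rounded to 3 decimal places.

test statistic = 2.873

Row totals [43, 36], col totals [17, 28, 34], n=79
χ² = (7−9.25)²/9.25 + (14−15.24)²/15.24 + (22−18.51)²/18.51 + (10−7.75)²/7.75 + (14−12.76)²/12.76 + (12−15.49)²/15.49 = 2.8729
df = 2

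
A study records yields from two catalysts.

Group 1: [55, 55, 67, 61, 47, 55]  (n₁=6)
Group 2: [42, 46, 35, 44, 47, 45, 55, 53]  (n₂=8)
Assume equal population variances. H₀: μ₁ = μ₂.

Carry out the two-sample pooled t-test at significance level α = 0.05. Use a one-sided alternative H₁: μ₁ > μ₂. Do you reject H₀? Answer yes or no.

reject H₀: yes

x̄₁=56.667, s₁=6.743, n₁=6
x̄₂=45.875, s₂=6.244, n₂=8
s_p² = [5·6.743² + 7·6.244²]/12 = 41.6840
SE = √(s_p²·(1/6+1/8)) = 3.4868
t = (56.667−45.875)/3.4868 = 3.0950
df = 12
p-value (one-sided, H₁ greater) = 0.00464
At α=0.05: p < α → reject H₀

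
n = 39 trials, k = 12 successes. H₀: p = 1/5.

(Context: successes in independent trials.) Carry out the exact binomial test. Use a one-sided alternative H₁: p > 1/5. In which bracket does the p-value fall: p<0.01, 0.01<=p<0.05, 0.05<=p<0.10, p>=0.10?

Exact binomial: n=39, k=12, p₀=1/5=0.2000
P(X≥12) from Σ C(n,i)·p₀^i·(1−p₀)^(n−i)
p-value (one-sided, H₁ greater) = 0.07423
→ bracket: 0.05<=p<0.10

p-value bracket: 0.05<=p<0.10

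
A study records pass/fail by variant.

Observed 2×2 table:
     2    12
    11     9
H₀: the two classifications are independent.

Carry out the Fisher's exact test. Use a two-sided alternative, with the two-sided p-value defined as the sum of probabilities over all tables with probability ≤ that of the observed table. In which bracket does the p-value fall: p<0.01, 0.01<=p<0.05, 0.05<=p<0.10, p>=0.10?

Margins: r₁=14, r₂=20, c₁=13, c₂=21, n=34
p_obs = C(14,2)·C(20,11)/C(34,13); sum pmf over tables with pmf ≤ p_obs
p-value (two-sided) = 0.03021
→ bracket: 0.01<=p<0.05

p-value bracket: 0.01<=p<0.05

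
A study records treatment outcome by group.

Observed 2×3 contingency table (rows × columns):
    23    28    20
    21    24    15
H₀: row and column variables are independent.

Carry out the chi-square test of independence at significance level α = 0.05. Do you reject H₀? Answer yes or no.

Row totals [71, 60], col totals [44, 52, 35], n=131
χ² = (23−23.85)²/23.85 + (28−28.18)²/28.18 + (20−18.97)²/18.97 + (21−20.15)²/20.15 + (24−23.82)²/23.82 + (15−16.03)²/16.03 = 0.1906
df = 2
p-value (upper-tail) = 0.90912
At α=0.05: p ≥ α → fail to reject H₀

reject H₀: no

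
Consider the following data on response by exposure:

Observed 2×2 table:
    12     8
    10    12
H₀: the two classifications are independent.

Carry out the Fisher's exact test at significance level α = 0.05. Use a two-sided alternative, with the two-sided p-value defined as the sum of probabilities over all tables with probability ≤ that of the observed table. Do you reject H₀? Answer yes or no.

Margins: r₁=20, r₂=22, c₁=22, c₂=20, n=42
p_obs = C(20,12)·C(22,10)/C(42,22); sum pmf over tables with pmf ≤ p_obs
p-value (two-sided) = 0.37425
At α=0.05: p ≥ α → fail to reject H₀

reject H₀: no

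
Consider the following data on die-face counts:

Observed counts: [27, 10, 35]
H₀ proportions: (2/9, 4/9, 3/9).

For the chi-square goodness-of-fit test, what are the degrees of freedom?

degrees of freedom = 2

df = k − 1 = 3 − 1 = 2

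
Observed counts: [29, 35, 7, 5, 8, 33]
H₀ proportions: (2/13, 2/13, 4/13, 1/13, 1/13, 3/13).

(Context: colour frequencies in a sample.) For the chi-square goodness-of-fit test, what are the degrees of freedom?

df = k − 1 = 6 − 1 = 5

degrees of freedom = 5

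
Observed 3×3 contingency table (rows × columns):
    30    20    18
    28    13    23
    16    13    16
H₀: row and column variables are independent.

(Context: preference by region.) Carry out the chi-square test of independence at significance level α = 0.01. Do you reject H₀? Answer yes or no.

Row totals [68, 64, 45], col totals [74, 46, 57], n=177
χ² = (30−28.43)²/28.43 + (20−17.67)²/17.67 + (18−21.90)²/21.90 + (28−26.76)²/26.76 + (13−16.63)²/16.63 + (23−20.61)²/20.61 + (16−18.81)²/18.81 + (13−11.69)²/11.69 + (16−14.49)²/14.49 = 2.9390
df = 4
p-value (upper-tail) = 0.56808
At α=0.01: p ≥ α → fail to reject H₀

reject H₀: no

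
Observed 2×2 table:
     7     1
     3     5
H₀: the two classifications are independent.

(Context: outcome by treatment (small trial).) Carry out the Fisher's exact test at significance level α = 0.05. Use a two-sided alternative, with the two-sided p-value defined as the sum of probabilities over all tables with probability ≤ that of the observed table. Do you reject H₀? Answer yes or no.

reject H₀: no

Margins: r₁=8, r₂=8, c₁=10, c₂=6, n=16
p_obs = C(8,7)·C(8,3)/C(16,10); sum pmf over tables with pmf ≤ p_obs
p-value (two-sided) = 0.11888
At α=0.05: p ≥ α → fail to reject H₀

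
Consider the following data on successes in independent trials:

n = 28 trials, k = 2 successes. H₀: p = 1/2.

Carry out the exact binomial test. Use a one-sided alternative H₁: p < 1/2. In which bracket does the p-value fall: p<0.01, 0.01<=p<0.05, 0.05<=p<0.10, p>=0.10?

p-value bracket: p<0.01

Exact binomial: n=28, k=2, p₀=1/2=0.5000
P(X≤2) from Σ C(n,i)·p₀^i·(1−p₀)^(n−i)
p-value (one-sided, H₁ less) = 0.00000
→ bracket: p<0.01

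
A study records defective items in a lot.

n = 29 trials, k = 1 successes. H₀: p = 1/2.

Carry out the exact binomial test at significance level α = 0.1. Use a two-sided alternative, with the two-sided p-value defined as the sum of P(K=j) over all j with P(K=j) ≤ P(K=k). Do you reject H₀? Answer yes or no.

Exact binomial: n=29, k=1, p₀=1/2=0.5000
P(X=j) = C(n,j)·p₀^j·(1−p₀)^(n−j); p = Σ P(X=j) over j with P(X=j) ≤ P(X=1)
p-value (two-sided) = 0.00000
At α=0.1: p < α → reject H₀

reject H₀: yes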